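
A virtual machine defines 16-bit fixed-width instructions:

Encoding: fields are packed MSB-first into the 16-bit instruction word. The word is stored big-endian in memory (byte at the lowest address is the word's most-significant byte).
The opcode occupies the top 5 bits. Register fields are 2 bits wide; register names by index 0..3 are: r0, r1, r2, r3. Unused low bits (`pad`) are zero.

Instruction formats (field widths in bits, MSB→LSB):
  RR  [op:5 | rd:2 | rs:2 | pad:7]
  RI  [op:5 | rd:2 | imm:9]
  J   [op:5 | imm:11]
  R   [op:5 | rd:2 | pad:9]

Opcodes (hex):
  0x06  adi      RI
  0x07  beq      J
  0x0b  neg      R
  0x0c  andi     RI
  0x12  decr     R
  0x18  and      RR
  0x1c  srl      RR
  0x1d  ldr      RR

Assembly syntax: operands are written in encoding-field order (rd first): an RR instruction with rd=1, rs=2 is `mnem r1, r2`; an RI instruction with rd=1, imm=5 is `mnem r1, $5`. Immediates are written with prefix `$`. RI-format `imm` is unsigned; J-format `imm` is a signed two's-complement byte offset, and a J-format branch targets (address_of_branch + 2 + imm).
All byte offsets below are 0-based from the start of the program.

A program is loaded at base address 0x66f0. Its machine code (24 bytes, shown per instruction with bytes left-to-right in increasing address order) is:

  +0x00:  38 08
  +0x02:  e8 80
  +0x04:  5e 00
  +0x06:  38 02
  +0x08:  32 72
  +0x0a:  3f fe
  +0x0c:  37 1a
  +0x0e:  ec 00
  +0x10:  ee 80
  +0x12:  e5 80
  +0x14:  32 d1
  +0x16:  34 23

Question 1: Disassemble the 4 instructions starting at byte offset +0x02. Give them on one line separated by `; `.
off 0x02: read e8 80 as big → 0xe880
  top 5b → 0x1d → ldr [RR]
  rd@[10:9]=0x0 ⇒ r0
  rs@[8:7]=0x1 ⇒ r1
off 0x04: read 5e 00 as big → 0x5e00
  top 5b → 0xb → neg [R]
  rd@[10:9]=0x3 ⇒ r3
off 0x06: read 38 02 as big → 0x3802
  top 5b → 0x7 → beq [J]
  imm@[10:0]=0x2 ⇒ $2
off 0x08: read 32 72 as big → 0x3272
  top 5b → 0x6 → adi [RI]
  rd@[10:9]=0x1 ⇒ r1
  imm@[8:0]=0x72 ⇒ $114

ldr r0, r1; neg r3; beq $2; adi r1, $114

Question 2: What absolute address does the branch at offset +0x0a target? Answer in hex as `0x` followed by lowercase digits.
0x66fa

@+0a  big-endian(3f fe) = 0x3ffe
  op=0x3ffe>>11=0x7 ⇒ beq (J)
  [10:0] imm=2046 (s11→-2) = $-2
  target = base 0x66f0 + off 0x0a + 2 + imm -2 = 0x66fa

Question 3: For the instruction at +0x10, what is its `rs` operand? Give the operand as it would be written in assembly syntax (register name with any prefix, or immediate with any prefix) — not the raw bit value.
[10] ee 80 → 0xee80
  top 5b → 0x1d → ldr [RR]
  [10:9] rd=3 = r3
  [8:7] rs=1 = r1

r1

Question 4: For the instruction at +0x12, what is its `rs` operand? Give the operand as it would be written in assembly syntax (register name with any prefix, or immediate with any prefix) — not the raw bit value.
r3

@+12  big-endian(e5 80) = 0xe580
  op=0xe580>>11=0x1c ⇒ srl (RR)
  [10:9] rd=2 = r2
  [8:7] rs=3 = r3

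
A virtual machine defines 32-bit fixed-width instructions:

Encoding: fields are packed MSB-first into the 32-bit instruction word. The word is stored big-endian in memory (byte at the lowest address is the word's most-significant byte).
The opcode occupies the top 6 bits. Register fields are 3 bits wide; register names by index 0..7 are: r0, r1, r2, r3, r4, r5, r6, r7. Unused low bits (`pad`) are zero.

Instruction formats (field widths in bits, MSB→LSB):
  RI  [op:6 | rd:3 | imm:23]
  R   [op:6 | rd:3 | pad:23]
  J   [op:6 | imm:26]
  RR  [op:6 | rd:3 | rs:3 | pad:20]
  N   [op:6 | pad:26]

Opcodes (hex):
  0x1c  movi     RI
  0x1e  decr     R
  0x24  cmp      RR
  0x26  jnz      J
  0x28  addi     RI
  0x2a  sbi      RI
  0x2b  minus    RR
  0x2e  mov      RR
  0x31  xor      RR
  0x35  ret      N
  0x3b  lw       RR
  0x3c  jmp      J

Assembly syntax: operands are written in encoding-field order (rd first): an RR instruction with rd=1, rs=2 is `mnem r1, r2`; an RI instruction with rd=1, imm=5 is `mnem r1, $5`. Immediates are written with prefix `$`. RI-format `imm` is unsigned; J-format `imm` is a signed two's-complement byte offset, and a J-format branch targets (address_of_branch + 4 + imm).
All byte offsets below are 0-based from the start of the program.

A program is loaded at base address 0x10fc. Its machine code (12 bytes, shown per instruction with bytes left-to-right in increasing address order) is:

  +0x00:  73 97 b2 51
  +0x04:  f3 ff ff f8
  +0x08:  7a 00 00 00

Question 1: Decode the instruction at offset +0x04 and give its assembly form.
off 0x04: read f3 ff ff f8 as big → 0xf3fffff8
  top 6b → 0x3c → jmp [J]
  [25:0] imm=67108856 (s26→-8) = $-8

jmp $-8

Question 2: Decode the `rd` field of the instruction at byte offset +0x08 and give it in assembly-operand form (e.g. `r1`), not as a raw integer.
+0x08: 7a 00 00 00 ⇒ word 0x7a000000 (big)
  top 6b → 0x1e → decr [R]
  rd: (w>>23)&0x7=0x4 → r4

r4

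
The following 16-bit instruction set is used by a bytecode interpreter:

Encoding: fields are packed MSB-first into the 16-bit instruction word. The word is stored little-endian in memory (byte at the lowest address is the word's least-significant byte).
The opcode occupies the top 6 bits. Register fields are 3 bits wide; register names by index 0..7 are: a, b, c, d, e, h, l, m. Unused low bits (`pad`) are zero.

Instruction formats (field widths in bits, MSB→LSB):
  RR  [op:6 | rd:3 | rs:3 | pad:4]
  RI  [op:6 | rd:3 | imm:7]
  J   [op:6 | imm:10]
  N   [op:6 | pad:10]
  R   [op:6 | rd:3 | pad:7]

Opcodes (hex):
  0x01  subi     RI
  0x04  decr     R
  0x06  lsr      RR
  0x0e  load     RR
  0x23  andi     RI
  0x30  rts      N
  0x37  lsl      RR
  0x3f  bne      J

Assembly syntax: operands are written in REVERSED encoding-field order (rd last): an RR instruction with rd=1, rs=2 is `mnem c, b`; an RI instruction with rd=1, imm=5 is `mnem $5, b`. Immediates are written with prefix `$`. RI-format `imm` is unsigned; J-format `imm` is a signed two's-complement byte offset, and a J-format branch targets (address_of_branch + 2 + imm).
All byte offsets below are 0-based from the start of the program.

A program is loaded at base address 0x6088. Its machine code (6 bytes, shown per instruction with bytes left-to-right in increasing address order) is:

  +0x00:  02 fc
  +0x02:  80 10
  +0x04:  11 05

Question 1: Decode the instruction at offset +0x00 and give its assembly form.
+0x00: 02 fc ⇒ word 0xfc02 (little)
  top 6b → 0x3f → bne [J]
  [9:0] imm=2 = $2

bne $2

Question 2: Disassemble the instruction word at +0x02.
+0x02: 80 10 ⇒ word 0x1080 (little)
  top 6b → 0x4 → decr [R]
  rd: (w>>7)&0x7=0x1 → b

decr b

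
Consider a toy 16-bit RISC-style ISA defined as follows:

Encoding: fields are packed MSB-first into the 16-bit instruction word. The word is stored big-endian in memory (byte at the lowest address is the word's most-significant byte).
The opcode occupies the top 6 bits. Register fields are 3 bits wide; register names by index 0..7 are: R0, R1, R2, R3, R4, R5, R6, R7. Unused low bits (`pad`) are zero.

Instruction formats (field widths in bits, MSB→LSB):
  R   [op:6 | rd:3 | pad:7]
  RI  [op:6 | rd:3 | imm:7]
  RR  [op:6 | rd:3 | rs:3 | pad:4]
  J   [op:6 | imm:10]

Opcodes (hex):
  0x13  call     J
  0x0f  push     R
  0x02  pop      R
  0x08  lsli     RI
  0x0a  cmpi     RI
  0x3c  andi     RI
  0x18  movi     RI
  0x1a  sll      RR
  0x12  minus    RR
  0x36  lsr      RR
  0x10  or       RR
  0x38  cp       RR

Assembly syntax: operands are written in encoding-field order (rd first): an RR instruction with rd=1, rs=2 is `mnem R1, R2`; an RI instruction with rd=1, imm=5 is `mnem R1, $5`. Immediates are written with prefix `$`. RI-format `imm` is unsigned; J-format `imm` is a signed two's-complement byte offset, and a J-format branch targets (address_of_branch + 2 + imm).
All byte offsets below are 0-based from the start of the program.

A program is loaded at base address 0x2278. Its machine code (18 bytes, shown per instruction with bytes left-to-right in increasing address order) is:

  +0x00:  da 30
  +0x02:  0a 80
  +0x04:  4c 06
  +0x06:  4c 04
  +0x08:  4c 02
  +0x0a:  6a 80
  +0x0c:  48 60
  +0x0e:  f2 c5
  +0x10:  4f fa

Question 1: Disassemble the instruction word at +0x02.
pop R5

@+02  big-endian(0a 80) = 0x0a80
  opcode bits[15:10]=0x2: pop/R
  [9:7] rd=5 = R5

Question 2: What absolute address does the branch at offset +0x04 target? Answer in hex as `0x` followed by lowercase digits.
0x2284

off 0x04: read 4c 06 as big → 0x4c06
  opcode bits[15:10]=0x13: call/J
  imm: (w>>0)&0x3ff=0x6 → $6
  target = base 0x2278 + off 0x04 + 2 + imm 6 = 0x2284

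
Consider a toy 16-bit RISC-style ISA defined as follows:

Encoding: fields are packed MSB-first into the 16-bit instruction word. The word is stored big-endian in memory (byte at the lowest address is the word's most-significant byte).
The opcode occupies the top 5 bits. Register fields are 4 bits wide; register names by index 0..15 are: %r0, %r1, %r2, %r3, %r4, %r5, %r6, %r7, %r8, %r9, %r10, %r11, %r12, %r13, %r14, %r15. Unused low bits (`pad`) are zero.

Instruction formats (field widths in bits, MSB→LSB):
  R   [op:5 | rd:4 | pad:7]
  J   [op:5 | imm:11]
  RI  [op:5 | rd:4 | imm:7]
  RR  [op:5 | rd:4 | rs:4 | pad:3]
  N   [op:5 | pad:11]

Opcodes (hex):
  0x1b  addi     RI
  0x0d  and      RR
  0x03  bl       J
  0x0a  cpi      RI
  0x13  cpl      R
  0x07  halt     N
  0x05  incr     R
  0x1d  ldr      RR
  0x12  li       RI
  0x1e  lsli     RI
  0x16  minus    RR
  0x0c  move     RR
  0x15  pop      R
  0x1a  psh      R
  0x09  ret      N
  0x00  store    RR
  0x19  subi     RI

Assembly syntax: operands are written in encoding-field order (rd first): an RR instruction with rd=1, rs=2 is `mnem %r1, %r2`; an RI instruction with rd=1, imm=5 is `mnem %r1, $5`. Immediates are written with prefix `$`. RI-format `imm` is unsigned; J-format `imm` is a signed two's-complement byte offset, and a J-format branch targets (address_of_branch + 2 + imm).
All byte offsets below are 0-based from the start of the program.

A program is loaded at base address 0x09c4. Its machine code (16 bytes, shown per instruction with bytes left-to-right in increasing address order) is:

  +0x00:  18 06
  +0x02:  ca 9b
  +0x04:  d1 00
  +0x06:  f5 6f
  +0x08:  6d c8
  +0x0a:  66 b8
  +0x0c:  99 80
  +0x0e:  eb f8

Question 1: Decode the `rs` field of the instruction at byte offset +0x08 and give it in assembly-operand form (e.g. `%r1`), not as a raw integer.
@+08  big-endian(6d c8) = 0x6dc8
  op=0x6dc8>>11=0xd ⇒ and (RR)
  rd: (w>>7)&0xf=0xb → %r11
  rs: (w>>3)&0xf=0x9 → %r9

%r9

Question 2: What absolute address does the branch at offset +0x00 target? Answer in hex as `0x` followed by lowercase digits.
0x09cc

+0x00: 18 06 ⇒ word 0x1806 (big)
  top 5b → 0x3 → bl [J]
  [10:0] imm=6 = $6
  target = base 0x09c4 + off 0x00 + 2 + imm 6 = 0x09cc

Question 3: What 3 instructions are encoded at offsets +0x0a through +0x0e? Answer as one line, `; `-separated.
off 0x0a: read 66 b8 as big → 0x66b8
  opcode bits[15:11]=0xc: move/RR
  [10:7] rd=13 = %r13
  [6:3] rs=7 = %r7
off 0x0c: read 99 80 as big → 0x9980
  opcode bits[15:11]=0x13: cpl/R
  [10:7] rd=3 = %r3
off 0x0e: read eb f8 as big → 0xebf8
  opcode bits[15:11]=0x1d: ldr/RR
  [10:7] rd=7 = %r7
  [6:3] rs=15 = %r15

move %r13, %r7; cpl %r3; ldr %r7, %r15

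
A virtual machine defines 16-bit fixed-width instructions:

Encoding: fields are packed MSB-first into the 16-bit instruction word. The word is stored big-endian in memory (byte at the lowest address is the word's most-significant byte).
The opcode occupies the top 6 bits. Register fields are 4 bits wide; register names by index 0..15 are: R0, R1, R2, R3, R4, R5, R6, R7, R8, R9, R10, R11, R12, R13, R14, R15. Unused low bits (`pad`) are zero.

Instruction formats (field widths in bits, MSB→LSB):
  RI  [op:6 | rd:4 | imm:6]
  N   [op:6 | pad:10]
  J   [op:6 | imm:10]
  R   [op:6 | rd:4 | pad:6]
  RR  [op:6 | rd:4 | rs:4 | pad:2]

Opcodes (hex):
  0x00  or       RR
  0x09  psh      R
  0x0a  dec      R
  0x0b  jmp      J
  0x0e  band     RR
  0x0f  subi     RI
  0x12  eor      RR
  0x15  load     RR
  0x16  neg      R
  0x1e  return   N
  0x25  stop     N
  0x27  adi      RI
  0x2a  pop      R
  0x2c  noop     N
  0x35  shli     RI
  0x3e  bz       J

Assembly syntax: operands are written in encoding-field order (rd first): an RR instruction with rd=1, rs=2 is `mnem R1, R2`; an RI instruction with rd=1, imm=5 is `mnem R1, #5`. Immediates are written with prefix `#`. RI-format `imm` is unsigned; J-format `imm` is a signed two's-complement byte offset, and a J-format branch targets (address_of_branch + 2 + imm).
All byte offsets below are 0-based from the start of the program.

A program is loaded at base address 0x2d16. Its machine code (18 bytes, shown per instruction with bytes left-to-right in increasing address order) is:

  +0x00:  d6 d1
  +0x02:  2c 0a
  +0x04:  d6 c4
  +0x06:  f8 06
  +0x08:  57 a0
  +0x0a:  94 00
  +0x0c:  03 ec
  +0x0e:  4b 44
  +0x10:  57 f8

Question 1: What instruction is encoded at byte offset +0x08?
@+08  big-endian(57 a0) = 0x57a0
  op=0x57a0>>10=0x15 ⇒ load (RR)
  rd: (w>>6)&0xf=0xe → R14
  rs: (w>>2)&0xf=0x8 → R8

load R14, R8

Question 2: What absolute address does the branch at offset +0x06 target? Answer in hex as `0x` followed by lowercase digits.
[06] f8 06 → 0xf806
  top 6b → 0x3e → bz [J]
  imm@[9:0]=0x6 ⇒ #6
  target = base 0x2d16 + off 0x06 + 2 + imm 6 = 0x2d24

0x2d24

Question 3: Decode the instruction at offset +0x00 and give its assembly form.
shli R11, #17

[00] d6 d1 → 0xd6d1
  op=0xd6d1>>10=0x35 ⇒ shli (RI)
  [9:6] rd=11 = R11
  [5:0] imm=17 = #17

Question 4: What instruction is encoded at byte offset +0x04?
shli R11, #4

[04] d6 c4 → 0xd6c4
  top 6b → 0x35 → shli [RI]
  rd: (w>>6)&0xf=0xb → R11
  imm: (w>>0)&0x3f=0x4 → #4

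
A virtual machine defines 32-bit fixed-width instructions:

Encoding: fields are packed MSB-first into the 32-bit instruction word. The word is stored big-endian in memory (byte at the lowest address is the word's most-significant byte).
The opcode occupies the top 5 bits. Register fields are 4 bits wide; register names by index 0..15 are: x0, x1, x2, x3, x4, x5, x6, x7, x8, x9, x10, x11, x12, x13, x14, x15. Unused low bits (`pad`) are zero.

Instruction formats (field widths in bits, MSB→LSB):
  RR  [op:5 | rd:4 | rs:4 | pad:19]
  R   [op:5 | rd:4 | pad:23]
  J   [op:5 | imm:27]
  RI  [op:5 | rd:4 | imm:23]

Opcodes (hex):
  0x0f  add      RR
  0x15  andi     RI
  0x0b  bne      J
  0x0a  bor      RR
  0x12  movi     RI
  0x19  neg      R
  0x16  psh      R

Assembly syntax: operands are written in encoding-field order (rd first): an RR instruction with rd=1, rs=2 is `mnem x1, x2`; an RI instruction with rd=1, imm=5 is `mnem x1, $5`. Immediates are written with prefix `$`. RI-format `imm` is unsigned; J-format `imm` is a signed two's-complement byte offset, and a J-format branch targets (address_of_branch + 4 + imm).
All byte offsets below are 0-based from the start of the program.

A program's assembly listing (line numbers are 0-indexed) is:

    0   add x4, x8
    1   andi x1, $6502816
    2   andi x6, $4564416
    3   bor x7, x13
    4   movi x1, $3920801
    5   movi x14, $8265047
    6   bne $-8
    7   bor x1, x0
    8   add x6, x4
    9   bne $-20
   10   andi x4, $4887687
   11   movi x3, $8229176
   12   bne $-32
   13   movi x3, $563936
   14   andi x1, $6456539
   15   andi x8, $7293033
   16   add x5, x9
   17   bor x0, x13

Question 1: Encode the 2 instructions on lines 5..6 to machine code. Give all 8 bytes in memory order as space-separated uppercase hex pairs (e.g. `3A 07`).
97 7E 1D 57 5F FF FF F8

L5: movi op=0x12:5|rd=14:4|imm=8265047:23 ⇒ 0x977e1d57 ⇒ big 97 7e 1d 57
L6: bne op=0xb:5|imm=-8:27 ⇒ 0x5ffffff8 ⇒ big 5f ff ff f8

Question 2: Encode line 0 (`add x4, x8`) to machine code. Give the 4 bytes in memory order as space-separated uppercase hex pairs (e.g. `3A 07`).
0. add fields op=0xf:5|rd=4:4|rs=8:4|pad=0:19 → word 7a400000h → 7a 40 00 00

7A 40 00 00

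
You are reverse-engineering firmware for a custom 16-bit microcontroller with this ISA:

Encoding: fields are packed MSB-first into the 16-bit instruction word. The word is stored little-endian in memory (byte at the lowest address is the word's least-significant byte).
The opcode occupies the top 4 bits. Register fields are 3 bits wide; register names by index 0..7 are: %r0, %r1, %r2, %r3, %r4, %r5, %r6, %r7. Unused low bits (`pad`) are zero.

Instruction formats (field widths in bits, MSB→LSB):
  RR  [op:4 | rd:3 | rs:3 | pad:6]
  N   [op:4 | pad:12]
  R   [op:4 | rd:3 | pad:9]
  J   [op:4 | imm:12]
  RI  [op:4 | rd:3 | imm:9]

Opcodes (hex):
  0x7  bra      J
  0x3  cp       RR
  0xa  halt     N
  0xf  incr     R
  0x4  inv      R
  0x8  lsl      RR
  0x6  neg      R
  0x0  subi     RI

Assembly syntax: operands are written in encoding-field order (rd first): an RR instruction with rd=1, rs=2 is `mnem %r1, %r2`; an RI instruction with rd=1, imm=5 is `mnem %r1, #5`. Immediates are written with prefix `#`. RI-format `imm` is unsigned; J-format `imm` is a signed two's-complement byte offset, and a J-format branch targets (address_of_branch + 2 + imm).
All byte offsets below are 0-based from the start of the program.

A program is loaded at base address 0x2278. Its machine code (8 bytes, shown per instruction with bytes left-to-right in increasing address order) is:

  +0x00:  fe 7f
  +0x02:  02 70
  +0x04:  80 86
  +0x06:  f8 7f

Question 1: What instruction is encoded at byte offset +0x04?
lsl %r3, %r2

[04] 80 86 → 0x8680
  op=0x8680>>12=0x8 ⇒ lsl (RR)
  [11:9] rd=3 = %r3
  [8:6] rs=2 = %r2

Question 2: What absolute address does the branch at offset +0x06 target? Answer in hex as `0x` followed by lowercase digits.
+0x06: f8 7f ⇒ word 0x7ff8 (little)
  op=0x7ff8>>12=0x7 ⇒ bra (J)
  imm@[11:0]=0xff8 (s12→-8) ⇒ #-8
  target = base 0x2278 + off 0x06 + 2 + imm -8 = 0x2278

0x2278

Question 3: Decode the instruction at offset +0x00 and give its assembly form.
bra #-2

@+00  little-endian(fe 7f) = 0x7ffe
  op=0x7ffe>>12=0x7 ⇒ bra (J)
  imm@[11:0]=0xffe (s12→-2) ⇒ #-2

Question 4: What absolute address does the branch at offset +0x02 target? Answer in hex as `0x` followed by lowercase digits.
+0x02: 02 70 ⇒ word 0x7002 (little)
  opcode bits[15:12]=0x7: bra/J
  imm: (w>>0)&0xfff=0x2 → #2
  target = base 0x2278 + off 0x02 + 2 + imm 2 = 0x227e

0x227e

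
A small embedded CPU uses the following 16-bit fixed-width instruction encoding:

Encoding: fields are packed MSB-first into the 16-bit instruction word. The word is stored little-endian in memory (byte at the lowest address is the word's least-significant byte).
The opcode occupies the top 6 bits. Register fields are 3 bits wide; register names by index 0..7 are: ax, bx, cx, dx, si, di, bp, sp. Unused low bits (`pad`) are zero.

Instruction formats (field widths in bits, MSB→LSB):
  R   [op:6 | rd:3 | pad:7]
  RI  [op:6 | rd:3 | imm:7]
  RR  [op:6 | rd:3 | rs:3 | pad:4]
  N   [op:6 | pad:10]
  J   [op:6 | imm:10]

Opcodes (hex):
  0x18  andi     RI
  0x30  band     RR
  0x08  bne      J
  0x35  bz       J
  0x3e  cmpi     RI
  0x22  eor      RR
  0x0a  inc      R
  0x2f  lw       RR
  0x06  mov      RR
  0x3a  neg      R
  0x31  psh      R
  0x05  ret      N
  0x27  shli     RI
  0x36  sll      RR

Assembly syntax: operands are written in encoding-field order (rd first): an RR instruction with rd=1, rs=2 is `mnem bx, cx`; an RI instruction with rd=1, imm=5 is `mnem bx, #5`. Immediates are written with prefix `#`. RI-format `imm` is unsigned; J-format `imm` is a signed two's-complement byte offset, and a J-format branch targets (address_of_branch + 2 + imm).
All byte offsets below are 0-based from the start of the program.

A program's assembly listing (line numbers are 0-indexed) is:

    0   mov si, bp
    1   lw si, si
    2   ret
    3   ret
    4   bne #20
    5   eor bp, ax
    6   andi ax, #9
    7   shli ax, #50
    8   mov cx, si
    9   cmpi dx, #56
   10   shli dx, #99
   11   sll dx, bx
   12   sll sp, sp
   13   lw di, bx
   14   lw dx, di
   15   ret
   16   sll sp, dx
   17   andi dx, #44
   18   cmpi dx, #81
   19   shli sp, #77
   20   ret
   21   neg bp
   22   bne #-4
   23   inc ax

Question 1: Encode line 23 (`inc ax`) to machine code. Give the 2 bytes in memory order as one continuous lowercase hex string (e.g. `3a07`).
0028

line 23 (inc): pack op=0xa:6|rd=0:3|pad=0:7 = 0x2800; little→ 00 28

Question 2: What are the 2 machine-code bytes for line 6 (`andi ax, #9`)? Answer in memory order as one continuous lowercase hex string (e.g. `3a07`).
6. andi fields op=0x18:6|rd=0:3|imm=9:7 → word 6009h → 09 60

0960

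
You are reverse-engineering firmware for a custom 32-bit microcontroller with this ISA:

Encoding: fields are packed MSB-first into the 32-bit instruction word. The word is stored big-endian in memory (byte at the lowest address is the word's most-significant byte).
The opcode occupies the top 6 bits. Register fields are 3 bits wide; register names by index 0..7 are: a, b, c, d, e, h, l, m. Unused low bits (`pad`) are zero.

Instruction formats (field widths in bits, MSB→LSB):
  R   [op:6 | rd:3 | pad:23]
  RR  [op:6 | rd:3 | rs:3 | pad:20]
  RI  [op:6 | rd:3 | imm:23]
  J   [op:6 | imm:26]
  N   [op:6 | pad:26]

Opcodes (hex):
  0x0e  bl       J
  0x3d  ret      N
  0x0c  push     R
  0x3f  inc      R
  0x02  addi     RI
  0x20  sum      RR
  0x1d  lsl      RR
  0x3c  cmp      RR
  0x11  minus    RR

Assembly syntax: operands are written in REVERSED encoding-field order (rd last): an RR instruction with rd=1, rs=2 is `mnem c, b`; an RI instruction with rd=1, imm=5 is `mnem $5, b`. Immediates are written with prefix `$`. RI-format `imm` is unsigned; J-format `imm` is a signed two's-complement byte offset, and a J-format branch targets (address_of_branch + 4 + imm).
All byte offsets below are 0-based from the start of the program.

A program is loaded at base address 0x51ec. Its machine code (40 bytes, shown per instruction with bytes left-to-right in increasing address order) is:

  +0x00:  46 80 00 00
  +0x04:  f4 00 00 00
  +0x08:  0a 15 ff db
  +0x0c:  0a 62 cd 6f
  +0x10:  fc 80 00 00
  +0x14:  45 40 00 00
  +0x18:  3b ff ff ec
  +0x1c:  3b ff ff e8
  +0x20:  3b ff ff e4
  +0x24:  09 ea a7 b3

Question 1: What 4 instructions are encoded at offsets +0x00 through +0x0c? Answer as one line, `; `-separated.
[00] 46 80 00 00 → 0x46800000
  top 6b → 0x11 → minus [RR]
  rd: (w>>23)&0x7=0x5 → h
  rs: (w>>20)&0x7=0x0 → a
[04] f4 00 00 00 → 0xf4000000
  top 6b → 0x3d → ret [N]
[08] 0a 15 ff db → 0x0a15ffdb
  top 6b → 0x2 → addi [RI]
  rd: (w>>23)&0x7=0x4 → e
  imm: (w>>0)&0x7fffff=0x15ffdb → $1441755
[0c] 0a 62 cd 6f → 0x0a62cd6f
  top 6b → 0x2 → addi [RI]
  rd: (w>>23)&0x7=0x4 → e
  imm: (w>>0)&0x7fffff=0x62cd6f → $6475119

minus a, h; ret; addi $1441755, e; addi $6475119, e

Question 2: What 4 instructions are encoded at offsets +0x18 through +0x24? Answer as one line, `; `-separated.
off 0x18: read 3b ff ff ec as big → 0x3bffffec
  op=0x3bffffec>>26=0xe ⇒ bl (J)
  [25:0] imm=67108844 (s26→-20) = $-20
off 0x1c: read 3b ff ff e8 as big → 0x3bffffe8
  op=0x3bffffe8>>26=0xe ⇒ bl (J)
  [25:0] imm=67108840 (s26→-24) = $-24
off 0x20: read 3b ff ff e4 as big → 0x3bffffe4
  op=0x3bffffe4>>26=0xe ⇒ bl (J)
  [25:0] imm=67108836 (s26→-28) = $-28
off 0x24: read 09 ea a7 b3 as big → 0x09eaa7b3
  op=0x09eaa7b3>>26=0x2 ⇒ addi (RI)
  [25:23] rd=3 = d
  [22:0] imm=6989747 = $6989747

bl $-20; bl $-24; bl $-28; addi $6989747, d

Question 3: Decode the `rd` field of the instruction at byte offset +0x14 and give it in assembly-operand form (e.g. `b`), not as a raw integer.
c

[14] 45 40 00 00 → 0x45400000
  op=0x45400000>>26=0x11 ⇒ minus (RR)
  rd@[25:23]=0x2 ⇒ c
  rs@[22:20]=0x4 ⇒ e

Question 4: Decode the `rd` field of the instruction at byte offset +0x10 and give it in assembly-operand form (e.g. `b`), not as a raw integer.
off 0x10: read fc 80 00 00 as big → 0xfc800000
  top 6b → 0x3f → inc [R]
  [25:23] rd=1 = b

b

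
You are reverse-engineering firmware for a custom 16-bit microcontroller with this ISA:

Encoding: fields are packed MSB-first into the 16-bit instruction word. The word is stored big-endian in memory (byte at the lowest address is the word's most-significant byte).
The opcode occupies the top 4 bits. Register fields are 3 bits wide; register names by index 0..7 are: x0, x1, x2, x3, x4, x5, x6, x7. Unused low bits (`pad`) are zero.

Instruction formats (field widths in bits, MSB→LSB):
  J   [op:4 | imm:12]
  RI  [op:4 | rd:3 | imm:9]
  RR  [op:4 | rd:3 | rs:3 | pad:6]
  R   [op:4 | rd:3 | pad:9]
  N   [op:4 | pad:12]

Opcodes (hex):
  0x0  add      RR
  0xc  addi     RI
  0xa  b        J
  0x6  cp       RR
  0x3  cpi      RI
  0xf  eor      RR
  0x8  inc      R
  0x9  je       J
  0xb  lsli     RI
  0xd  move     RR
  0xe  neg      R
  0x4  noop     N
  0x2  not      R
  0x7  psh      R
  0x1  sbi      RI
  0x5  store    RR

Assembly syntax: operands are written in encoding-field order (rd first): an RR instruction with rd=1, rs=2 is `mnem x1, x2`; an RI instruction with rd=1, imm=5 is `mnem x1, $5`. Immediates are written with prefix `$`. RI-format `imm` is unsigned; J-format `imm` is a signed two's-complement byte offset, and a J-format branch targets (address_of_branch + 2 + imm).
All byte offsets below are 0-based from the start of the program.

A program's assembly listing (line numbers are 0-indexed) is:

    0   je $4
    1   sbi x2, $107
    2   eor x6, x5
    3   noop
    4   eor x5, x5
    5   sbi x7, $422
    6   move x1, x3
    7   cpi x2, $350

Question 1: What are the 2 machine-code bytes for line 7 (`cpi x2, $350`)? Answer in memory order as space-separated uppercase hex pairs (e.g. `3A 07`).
35 5E

7. cpi fields op=0x3:4|rd=2:3|imm=350:9 → word 355eh → 35 5e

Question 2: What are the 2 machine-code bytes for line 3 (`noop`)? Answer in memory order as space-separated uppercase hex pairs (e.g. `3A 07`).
40 00

3. noop fields op=0x4:4|pad=0:12 → word 4000h → 40 00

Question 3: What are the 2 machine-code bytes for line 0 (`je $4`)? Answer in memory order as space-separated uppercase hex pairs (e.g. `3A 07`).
0. je fields op=0x9:4|imm=4:12 → word 9004h → 90 04

90 04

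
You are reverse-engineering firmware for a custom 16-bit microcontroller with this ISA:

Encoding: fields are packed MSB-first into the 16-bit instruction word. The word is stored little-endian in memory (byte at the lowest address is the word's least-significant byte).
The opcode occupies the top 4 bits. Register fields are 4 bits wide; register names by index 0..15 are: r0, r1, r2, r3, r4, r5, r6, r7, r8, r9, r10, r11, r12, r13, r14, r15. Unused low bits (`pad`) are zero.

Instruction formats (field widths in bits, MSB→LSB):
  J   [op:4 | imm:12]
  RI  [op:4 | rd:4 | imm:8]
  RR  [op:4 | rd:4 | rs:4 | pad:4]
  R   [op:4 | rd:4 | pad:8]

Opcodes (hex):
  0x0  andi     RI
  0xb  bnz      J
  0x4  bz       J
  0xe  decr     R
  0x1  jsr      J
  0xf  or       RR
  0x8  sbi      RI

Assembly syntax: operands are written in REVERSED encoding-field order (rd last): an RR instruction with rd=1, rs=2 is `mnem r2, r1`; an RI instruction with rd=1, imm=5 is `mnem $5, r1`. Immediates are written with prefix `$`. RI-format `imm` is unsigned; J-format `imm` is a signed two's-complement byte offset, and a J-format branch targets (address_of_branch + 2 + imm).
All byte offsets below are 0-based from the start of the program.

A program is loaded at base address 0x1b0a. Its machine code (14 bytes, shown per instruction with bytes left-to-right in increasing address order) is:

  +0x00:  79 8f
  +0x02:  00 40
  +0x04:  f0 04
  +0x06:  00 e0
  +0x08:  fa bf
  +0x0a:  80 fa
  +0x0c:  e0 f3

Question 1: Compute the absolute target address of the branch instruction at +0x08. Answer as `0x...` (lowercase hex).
0x1b0e

@+08  little-endian(fa bf) = 0xbffa
  opcode bits[15:12]=0xb: bnz/J
  imm: (w>>0)&0xfff=0xffa (s12→-6) → $-6
  target = base 0x1b0a + off 0x08 + 2 + imm -6 = 0x1b0e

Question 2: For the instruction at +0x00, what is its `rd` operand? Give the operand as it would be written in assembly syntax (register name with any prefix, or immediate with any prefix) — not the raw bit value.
r15

+0x00: 79 8f ⇒ word 0x8f79 (little)
  op=0x8f79>>12=0x8 ⇒ sbi (RI)
  [11:8] rd=15 = r15
  [7:0] imm=121 = $121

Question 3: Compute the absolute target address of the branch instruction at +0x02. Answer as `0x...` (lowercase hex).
0x1b0e

+0x02: 00 40 ⇒ word 0x4000 (little)
  opcode bits[15:12]=0x4: bz/J
  imm@[11:0]=0x0 ⇒ $0
  target = base 0x1b0a + off 0x02 + 2 + imm 0 = 0x1b0e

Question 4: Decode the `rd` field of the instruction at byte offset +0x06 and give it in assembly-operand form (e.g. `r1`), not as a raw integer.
+0x06: 00 e0 ⇒ word 0xe000 (little)
  top 4b → 0xe → decr [R]
  rd@[11:8]=0x0 ⇒ r0

r0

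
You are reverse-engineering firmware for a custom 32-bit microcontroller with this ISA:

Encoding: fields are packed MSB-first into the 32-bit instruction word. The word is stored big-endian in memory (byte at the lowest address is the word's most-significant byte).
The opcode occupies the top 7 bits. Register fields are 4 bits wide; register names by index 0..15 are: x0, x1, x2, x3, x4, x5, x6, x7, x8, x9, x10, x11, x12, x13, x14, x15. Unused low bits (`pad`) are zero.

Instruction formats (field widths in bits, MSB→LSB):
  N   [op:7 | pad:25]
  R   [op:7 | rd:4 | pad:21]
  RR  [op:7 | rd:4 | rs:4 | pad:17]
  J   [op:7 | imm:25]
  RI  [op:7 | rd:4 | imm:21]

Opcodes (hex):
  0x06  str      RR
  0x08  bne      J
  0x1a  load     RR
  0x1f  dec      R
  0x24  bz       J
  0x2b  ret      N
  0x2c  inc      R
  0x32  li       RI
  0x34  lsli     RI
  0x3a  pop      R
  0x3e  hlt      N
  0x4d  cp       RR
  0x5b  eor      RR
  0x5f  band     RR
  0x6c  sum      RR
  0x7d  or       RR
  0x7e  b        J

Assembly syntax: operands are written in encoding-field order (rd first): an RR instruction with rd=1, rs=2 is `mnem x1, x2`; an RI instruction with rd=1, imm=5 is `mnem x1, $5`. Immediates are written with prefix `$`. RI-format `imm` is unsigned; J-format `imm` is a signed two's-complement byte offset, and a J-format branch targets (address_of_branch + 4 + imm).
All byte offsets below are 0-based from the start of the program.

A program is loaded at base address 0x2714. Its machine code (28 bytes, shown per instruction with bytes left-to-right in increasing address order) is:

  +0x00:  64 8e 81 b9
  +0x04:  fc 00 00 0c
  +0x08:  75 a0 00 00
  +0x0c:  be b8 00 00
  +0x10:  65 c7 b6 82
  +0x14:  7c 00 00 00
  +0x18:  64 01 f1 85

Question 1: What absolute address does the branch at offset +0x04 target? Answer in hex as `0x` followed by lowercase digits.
@+04  big-endian(fc 00 00 0c) = 0xfc00000c
  op=0xfc00000c>>25=0x7e ⇒ b (J)
  imm: (w>>0)&0x1ffffff=0xc → $12
  target = base 0x2714 + off 0x04 + 4 + imm 12 = 0x2728

0x2728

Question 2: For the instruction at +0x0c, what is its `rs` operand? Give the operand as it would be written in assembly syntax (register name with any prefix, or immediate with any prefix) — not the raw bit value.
x12

+0x0c: be b8 00 00 ⇒ word 0xbeb80000 (big)
  top 7b → 0x5f → band [RR]
  rd: (w>>21)&0xf=0x5 → x5
  rs: (w>>17)&0xf=0xc → x12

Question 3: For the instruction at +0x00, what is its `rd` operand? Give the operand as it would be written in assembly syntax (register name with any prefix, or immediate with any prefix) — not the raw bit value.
+0x00: 64 8e 81 b9 ⇒ word 0x648e81b9 (big)
  op=0x648e81b9>>25=0x32 ⇒ li (RI)
  rd: (w>>21)&0xf=0x4 → x4
  imm: (w>>0)&0x1fffff=0xe81b9 → $950713

x4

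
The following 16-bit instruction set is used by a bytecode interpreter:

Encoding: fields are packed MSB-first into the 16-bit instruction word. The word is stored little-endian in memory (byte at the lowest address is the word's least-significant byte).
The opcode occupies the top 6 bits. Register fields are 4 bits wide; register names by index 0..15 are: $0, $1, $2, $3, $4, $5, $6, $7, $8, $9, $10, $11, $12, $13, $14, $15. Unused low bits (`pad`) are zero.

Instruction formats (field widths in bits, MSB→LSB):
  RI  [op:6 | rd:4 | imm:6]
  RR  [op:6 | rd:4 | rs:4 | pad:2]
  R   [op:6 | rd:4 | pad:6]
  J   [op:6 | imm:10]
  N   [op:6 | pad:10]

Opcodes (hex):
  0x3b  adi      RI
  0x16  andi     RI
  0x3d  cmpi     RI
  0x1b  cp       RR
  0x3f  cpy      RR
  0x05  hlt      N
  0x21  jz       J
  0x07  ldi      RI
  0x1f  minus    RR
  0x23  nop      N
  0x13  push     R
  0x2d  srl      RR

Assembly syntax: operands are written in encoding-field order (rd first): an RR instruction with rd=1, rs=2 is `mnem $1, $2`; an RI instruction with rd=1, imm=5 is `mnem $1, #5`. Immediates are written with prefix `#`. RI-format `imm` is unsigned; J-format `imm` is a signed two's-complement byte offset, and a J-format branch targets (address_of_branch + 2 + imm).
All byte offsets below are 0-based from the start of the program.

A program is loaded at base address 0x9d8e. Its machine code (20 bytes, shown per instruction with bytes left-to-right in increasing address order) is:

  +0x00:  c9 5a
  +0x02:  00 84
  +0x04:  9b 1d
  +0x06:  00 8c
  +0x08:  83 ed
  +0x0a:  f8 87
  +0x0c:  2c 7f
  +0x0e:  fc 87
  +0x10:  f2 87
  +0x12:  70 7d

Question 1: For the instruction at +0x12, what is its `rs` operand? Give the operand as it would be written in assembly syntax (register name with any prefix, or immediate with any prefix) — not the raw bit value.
+0x12: 70 7d ⇒ word 0x7d70 (little)
  op=0x7d70>>10=0x1f ⇒ minus (RR)
  rd: (w>>6)&0xf=0x5 → $5
  rs: (w>>2)&0xf=0xc → $12

$12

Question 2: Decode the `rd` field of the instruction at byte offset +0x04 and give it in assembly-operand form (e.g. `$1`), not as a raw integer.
$6

off 0x04: read 9b 1d as little → 0x1d9b
  top 6b → 0x7 → ldi [RI]
  rd: (w>>6)&0xf=0x6 → $6
  imm: (w>>0)&0x3f=0x1b → #27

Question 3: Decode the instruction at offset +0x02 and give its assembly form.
@+02  little-endian(00 84) = 0x8400
  op=0x8400>>10=0x21 ⇒ jz (J)
  imm: (w>>0)&0x3ff=0x0 → #0

jz #0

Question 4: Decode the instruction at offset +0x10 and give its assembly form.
[10] f2 87 → 0x87f2
  top 6b → 0x21 → jz [J]
  imm@[9:0]=0x3f2 (s10→-14) ⇒ #-14

jz #-14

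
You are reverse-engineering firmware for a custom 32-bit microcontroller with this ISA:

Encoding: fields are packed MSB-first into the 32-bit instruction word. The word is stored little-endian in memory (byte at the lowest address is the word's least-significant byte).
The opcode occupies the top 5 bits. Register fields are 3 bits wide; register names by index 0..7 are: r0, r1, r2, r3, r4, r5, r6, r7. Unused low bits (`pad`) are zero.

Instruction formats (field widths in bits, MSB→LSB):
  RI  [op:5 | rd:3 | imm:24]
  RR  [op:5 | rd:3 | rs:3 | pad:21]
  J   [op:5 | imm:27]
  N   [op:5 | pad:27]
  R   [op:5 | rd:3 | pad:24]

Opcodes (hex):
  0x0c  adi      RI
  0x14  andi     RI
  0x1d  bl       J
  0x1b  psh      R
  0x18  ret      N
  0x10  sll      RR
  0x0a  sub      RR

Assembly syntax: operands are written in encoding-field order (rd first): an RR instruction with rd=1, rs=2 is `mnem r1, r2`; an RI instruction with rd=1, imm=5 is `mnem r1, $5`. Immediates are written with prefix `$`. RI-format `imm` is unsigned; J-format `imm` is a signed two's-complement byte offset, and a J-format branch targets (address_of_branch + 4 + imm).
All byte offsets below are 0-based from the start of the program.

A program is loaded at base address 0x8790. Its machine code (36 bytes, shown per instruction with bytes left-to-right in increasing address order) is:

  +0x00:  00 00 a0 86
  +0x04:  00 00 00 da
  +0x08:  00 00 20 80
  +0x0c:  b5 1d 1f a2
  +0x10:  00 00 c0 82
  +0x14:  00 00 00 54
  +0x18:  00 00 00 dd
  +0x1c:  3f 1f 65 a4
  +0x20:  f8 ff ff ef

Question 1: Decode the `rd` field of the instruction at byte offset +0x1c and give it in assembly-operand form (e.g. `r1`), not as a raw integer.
off 0x1c: read 3f 1f 65 a4 as little → 0xa4651f3f
  op=0xa4651f3f>>27=0x14 ⇒ andi (RI)
  rd: (w>>24)&0x7=0x4 → r4
  imm: (w>>0)&0xffffff=0x651f3f → $6627135

r4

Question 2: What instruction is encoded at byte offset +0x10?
[10] 00 00 c0 82 → 0x82c00000
  opcode bits[31:27]=0x10: sll/RR
  [26:24] rd=2 = r2
  [23:21] rs=6 = r6

sll r2, r6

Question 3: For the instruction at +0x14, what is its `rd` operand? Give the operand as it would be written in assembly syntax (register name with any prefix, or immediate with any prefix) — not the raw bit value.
r4

[14] 00 00 00 54 → 0x54000000
  top 5b → 0xa → sub [RR]
  rd: (w>>24)&0x7=0x4 → r4
  rs: (w>>21)&0x7=0x0 → r0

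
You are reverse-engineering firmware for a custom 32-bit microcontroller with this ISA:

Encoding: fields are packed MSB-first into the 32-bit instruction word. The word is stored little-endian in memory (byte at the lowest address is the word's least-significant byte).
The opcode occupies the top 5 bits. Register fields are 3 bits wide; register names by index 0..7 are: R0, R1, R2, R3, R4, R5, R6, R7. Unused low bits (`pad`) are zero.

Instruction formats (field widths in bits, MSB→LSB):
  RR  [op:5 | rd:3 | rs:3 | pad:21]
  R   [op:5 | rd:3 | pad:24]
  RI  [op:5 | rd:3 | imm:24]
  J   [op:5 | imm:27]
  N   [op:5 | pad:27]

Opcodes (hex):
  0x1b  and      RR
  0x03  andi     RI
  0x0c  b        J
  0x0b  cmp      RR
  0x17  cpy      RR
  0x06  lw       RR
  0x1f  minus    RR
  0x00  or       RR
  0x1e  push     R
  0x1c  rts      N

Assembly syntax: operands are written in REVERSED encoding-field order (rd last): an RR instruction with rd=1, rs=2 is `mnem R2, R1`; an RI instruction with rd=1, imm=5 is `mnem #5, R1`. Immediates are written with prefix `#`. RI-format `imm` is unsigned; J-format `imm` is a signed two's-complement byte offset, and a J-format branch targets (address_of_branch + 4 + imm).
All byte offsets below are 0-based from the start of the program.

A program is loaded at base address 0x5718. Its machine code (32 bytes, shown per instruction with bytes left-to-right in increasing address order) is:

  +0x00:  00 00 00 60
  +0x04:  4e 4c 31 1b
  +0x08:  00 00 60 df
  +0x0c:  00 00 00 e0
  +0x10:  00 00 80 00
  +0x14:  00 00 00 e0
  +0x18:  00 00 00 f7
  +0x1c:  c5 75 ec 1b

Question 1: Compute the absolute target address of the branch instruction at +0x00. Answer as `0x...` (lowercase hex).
0x571c

+0x00: 00 00 00 60 ⇒ word 0x60000000 (little)
  op=0x60000000>>27=0xc ⇒ b (J)
  [26:0] imm=0 = #0
  target = base 0x5718 + off 0x00 + 4 + imm 0 = 0x571c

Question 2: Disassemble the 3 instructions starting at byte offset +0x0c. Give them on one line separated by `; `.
[0c] 00 00 00 e0 → 0xe0000000
  opcode bits[31:27]=0x1c: rts/N
[10] 00 00 80 00 → 0x00800000
  opcode bits[31:27]=0x0: or/RR
  rd@[26:24]=0x0 ⇒ R0
  rs@[23:21]=0x4 ⇒ R4
[14] 00 00 00 e0 → 0xe0000000
  opcode bits[31:27]=0x1c: rts/N

rts; or R4, R0; rts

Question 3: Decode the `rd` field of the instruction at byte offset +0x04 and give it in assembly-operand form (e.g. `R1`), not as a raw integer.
off 0x04: read 4e 4c 31 1b as little → 0x1b314c4e
  op=0x1b314c4e>>27=0x3 ⇒ andi (RI)
  [26:24] rd=3 = R3
  [23:0] imm=3230798 = #3230798

R3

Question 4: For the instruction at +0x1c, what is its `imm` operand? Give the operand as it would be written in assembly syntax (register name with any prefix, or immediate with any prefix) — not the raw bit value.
#15496645

@+1c  little-endian(c5 75 ec 1b) = 0x1bec75c5
  opcode bits[31:27]=0x3: andi/RI
  rd@[26:24]=0x3 ⇒ R3
  imm@[23:0]=0xec75c5 ⇒ #15496645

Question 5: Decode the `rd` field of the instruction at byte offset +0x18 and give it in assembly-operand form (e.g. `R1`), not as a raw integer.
R7

+0x18: 00 00 00 f7 ⇒ word 0xf7000000 (little)
  opcode bits[31:27]=0x1e: push/R
  rd@[26:24]=0x7 ⇒ R7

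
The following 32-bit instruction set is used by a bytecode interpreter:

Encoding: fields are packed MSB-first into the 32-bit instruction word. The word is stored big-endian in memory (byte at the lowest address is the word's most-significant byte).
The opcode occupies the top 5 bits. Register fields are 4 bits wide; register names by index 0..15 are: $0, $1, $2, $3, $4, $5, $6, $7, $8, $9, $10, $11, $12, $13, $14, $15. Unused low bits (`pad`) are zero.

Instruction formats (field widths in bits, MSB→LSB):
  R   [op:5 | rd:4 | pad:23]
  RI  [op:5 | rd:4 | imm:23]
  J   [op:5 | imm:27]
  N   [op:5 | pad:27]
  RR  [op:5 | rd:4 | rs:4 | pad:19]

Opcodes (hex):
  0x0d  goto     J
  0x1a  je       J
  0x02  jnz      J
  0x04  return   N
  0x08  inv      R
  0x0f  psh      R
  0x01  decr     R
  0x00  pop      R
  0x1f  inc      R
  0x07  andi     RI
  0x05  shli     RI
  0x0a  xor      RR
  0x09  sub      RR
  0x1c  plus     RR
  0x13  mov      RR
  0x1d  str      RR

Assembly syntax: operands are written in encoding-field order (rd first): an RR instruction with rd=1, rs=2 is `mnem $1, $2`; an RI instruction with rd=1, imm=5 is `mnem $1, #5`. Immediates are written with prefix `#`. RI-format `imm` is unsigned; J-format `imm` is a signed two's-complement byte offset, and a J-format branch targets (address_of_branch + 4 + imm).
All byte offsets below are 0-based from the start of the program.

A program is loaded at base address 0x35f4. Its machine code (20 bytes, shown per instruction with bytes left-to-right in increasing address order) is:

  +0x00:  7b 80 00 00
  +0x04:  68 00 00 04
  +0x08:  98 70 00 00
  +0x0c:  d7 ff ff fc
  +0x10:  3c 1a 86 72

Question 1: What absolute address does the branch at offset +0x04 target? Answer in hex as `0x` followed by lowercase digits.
0x3600

[04] 68 00 00 04 → 0x68000004
  opcode bits[31:27]=0xd: goto/J
  [26:0] imm=4 = #4
  target = base 0x35f4 + off 0x04 + 4 + imm 4 = 0x3600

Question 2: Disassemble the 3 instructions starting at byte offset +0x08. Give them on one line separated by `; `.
mov $0, $14; je #-4; andi $8, #1738354

+0x08: 98 70 00 00 ⇒ word 0x98700000 (big)
  top 5b → 0x13 → mov [RR]
  rd@[26:23]=0x0 ⇒ $0
  rs@[22:19]=0xe ⇒ $14
+0x0c: d7 ff ff fc ⇒ word 0xd7fffffc (big)
  top 5b → 0x1a → je [J]
  imm@[26:0]=0x7fffffc (s27→-4) ⇒ #-4
+0x10: 3c 1a 86 72 ⇒ word 0x3c1a8672 (big)
  top 5b → 0x7 → andi [RI]
  rd@[26:23]=0x8 ⇒ $8
  imm@[22:0]=0x1a8672 ⇒ #1738354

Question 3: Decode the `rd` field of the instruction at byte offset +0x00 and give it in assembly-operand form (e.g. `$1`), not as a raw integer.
$7

off 0x00: read 7b 80 00 00 as big → 0x7b800000
  op=0x7b800000>>27=0xf ⇒ psh (R)
  [26:23] rd=7 = $7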